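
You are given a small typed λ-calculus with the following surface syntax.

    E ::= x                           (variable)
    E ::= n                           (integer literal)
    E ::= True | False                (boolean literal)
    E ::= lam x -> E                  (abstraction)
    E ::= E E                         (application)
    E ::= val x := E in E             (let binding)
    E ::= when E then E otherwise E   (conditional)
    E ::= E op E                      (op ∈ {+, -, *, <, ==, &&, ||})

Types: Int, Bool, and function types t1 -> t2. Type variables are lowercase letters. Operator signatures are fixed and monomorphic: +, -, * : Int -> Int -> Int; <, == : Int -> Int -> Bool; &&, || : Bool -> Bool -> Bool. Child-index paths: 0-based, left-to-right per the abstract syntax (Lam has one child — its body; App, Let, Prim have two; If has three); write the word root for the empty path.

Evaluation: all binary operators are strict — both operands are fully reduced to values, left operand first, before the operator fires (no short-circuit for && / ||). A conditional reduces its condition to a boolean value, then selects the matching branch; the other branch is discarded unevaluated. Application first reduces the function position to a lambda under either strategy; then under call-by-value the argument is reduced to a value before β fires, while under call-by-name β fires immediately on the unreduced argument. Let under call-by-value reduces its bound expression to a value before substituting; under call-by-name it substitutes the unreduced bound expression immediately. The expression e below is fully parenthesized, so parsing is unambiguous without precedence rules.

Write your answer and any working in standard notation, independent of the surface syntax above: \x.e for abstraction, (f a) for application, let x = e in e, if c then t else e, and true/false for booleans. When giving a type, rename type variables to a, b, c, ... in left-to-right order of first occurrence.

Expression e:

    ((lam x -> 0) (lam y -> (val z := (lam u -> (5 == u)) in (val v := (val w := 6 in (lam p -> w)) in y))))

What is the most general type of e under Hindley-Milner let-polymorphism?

Derivation:
\x._ : a -> Int
  unify Int ~ Int
u : c
  unify c ~ Int
\u._ : Int -> Bool
let z : Int -> Bool
let w : Int
w : Int
\p._ : d -> Int
let v : forall. d -> Int
y : b
\y._ : b -> b
  unify a -> Int ~ (b -> b) -> e
  unify a ~ b -> b
  unify Int ~ e
_ _ : Int

Answer: Int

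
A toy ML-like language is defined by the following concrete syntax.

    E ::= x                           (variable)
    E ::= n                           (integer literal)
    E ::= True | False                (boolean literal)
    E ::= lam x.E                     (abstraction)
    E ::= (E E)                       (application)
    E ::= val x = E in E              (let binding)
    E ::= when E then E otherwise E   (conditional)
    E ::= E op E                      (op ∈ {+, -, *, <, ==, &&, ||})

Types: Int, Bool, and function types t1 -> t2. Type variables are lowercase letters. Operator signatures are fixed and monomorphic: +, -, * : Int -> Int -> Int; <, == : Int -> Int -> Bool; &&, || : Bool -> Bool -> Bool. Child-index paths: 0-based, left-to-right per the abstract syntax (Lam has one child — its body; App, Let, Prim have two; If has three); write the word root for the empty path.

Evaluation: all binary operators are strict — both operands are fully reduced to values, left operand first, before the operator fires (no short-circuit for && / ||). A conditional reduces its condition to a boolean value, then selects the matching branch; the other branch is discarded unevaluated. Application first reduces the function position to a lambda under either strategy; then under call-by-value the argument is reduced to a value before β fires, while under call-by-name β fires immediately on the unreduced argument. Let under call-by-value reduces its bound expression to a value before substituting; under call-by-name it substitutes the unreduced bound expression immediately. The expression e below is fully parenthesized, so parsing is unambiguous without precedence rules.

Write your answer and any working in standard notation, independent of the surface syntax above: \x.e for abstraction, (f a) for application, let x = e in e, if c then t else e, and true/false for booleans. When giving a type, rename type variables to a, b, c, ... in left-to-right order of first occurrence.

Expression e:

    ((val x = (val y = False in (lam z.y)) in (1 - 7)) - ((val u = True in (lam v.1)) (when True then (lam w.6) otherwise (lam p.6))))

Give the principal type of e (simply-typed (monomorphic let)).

Trace:
let y : Bool
y : Bool
\z._ : a -> Bool
let x : a -> Bool
  unify Int ~ Int
  unify Int ~ Int
  unify Int ~ Int
let u : Bool
\v._ : b -> Int
  unify Bool ~ Bool
\w._ : c -> Int
\p._ : d -> Int
  unify c -> Int ~ d -> Int
  unify c ~ d
  unify Int ~ Int
  unify b -> Int ~ (d -> Int) -> e
  unify b ~ d -> Int
  unify Int ~ e
_ _ : Int
  unify Int ~ Int

Answer: Int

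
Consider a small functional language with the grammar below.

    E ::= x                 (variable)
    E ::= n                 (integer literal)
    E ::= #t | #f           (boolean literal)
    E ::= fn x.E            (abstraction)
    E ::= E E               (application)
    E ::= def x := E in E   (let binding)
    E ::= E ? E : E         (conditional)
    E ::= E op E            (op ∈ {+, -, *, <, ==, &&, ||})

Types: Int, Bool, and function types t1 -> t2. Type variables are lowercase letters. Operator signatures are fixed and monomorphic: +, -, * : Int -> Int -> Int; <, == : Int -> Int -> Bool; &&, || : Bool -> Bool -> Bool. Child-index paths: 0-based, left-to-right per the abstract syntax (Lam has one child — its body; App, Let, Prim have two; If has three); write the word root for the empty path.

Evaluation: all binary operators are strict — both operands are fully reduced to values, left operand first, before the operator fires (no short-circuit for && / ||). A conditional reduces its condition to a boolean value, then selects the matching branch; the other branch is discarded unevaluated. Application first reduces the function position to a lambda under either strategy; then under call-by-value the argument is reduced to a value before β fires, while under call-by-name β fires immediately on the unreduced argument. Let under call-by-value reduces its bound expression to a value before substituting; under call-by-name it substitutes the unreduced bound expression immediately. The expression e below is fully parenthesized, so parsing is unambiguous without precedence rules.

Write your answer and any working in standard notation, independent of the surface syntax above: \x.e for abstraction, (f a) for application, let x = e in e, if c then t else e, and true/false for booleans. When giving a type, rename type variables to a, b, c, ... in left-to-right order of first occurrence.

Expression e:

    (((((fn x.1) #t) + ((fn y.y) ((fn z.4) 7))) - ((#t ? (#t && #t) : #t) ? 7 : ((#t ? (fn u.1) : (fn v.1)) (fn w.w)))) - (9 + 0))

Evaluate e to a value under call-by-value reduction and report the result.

Derivation:
step 0: (((((\x.1) true) + ((\y.y) ((\z.4) 7))) - (if (if true then (true && true) else true) then 7 else ((if true then (\u.1) else (\v.1)) (\w.w)))) - (9 + 0))
step 1: [beta@0.0.0] (((1 + ((\y.y) ((\z.4) 7))) - (if (if true then (true && true) else true) then 7 else ((if true then (\u.1) else (\v.1)) (\w.w)))) - (9 + 0))
step 2: [beta@0.0.1.1] (((1 + ((\y.y) 4)) - (if (if true then (true && true) else true) then 7 else ((if true then (\u.1) else (\v.1)) (\w.w)))) - (9 + 0))
step 3: [beta@0.0.1] (((1 + 4) - (if (if true then (true && true) else true) then 7 else ((if true then (\u.1) else (\v.1)) (\w.w)))) - (9 + 0))
step 4: [delta@0.0] ((5 - (if (if true then (true && true) else true) then 7 else ((if true then (\u.1) else (\v.1)) (\w.w)))) - (9 + 0))
step 5: [if@0.1.0] ((5 - (if (true && true) then 7 else ((if true then (\u.1) else (\v.1)) (\w.w)))) - (9 + 0))
step 6: [delta@0.1.0] ((5 - (if true then 7 else ((if true then (\u.1) else (\v.1)) (\w.w)))) - (9 + 0))
step 7: [if@0.1] ((5 - 7) - (9 + 0))
step 8: [delta@0] (-2 - (9 + 0))
step 9: [delta@1] (-2 - 9)
step 10: [delta@root] -11

Answer: -11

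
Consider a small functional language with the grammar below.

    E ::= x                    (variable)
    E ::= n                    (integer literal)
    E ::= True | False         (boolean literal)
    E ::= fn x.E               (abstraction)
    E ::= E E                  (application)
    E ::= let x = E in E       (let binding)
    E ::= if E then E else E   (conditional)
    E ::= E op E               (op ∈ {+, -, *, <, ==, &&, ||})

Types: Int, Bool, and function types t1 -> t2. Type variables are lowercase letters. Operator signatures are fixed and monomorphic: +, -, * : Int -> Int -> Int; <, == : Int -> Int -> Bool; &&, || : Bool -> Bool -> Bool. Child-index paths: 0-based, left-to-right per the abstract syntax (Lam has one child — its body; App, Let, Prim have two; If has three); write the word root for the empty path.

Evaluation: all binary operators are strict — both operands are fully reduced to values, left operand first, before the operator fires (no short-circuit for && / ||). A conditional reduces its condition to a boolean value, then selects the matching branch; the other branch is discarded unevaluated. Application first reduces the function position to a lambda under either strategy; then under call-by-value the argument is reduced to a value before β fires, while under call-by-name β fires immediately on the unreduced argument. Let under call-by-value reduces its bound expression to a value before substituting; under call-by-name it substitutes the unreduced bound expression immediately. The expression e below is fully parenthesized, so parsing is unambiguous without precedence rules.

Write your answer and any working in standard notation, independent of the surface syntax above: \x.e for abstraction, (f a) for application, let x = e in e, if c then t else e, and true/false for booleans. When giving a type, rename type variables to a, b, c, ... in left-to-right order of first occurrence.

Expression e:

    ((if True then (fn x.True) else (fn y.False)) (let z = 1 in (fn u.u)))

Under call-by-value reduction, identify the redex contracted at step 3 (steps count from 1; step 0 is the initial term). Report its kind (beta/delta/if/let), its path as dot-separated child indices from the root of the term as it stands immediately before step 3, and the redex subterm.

Answer: beta at root : ((\x.true) (\u.u))

Derivation:
step 0: ((if true then (\x.true) else (\y.false)) (let z = 1 in (\u.u)))
step 1: [if@0] ((\x.true) (let z = 1 in (\u.u)))
step 2: [let@1] ((\x.true) (\u.u))
step 3: [beta@root] true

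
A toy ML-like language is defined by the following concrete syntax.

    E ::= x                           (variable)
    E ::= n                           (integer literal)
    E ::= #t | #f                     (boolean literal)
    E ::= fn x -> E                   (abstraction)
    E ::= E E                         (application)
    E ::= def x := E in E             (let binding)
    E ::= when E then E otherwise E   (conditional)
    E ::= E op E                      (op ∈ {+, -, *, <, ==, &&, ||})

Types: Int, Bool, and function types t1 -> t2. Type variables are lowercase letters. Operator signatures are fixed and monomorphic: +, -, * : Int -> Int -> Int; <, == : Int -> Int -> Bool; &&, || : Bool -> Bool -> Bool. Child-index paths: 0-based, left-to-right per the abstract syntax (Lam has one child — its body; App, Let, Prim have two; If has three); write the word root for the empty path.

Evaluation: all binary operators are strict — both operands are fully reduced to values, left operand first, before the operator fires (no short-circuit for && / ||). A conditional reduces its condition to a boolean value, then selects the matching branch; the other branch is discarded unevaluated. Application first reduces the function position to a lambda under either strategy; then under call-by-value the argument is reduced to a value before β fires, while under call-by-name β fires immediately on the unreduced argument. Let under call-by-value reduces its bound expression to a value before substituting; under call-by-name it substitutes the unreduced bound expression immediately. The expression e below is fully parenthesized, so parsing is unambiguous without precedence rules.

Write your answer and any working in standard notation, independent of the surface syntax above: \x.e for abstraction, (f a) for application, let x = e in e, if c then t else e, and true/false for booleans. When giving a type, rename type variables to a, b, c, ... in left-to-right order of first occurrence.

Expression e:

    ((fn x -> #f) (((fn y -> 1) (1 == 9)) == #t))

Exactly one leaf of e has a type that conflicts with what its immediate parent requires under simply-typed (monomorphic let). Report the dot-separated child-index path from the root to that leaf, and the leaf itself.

Answer: 1.1 : true

Trace:
\x._ : a -> Bool
\y._ : b -> Int
  unify Int ~ Int
  unify Int ~ Int
  unify b -> Int ~ Bool -> c
  unify b ~ Bool
  unify Int ~ c
_ _ : Int
  unify Int ~ Int
  unify Bool ~ Int
  FAIL: mismatch Bool ~ Int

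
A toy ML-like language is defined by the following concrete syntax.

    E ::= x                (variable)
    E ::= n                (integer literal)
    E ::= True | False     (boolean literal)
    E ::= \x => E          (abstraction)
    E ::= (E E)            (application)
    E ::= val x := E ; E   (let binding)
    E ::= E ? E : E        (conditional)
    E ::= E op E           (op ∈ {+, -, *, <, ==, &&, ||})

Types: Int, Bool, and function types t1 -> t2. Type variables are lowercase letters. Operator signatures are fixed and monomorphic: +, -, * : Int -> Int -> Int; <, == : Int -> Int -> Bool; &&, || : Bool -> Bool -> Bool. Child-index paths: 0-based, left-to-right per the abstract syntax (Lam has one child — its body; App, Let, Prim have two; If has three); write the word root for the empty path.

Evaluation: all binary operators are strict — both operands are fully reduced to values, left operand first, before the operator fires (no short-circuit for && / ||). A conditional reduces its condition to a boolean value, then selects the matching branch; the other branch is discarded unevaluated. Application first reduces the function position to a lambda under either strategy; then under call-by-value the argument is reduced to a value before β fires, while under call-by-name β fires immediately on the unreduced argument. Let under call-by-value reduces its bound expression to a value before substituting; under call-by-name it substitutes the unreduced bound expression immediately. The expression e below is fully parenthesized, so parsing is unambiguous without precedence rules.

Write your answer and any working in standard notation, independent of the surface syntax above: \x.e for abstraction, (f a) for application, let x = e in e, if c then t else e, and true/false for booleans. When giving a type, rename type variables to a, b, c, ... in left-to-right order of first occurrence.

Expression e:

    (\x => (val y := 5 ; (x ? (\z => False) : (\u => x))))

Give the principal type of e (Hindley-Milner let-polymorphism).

Answer: Bool -> a -> Bool

Trace:
let y : Int
x : a
  unify a ~ Bool
\z._ : b -> Bool
x : Bool
\u._ : c -> Bool
  unify b -> Bool ~ c -> Bool
  unify b ~ c
  unify Bool ~ Bool
\x._ : Bool -> c -> Bool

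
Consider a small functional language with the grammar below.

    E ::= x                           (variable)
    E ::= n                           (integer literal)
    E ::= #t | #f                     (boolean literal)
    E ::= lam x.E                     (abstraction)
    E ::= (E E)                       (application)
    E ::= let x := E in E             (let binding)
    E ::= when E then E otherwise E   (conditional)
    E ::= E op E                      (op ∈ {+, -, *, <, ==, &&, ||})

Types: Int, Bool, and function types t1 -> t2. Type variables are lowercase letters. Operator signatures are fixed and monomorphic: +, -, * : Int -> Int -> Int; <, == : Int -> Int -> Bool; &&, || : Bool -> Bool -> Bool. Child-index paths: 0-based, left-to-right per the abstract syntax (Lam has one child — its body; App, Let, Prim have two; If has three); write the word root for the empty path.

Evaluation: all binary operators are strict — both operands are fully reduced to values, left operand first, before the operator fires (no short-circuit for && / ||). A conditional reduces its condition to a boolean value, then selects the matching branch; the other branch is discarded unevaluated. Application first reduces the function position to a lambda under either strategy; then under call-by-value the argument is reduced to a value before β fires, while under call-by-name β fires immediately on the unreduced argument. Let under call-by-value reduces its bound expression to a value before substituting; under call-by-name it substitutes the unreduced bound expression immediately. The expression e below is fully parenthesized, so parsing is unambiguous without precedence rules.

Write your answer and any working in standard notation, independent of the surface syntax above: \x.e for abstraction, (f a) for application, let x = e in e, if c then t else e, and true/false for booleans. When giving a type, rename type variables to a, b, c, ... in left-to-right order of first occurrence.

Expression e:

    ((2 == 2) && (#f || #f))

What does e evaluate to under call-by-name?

Working:
step 0: ((2 == 2) && (false || false))
step 1: [delta@0] (true && (false || false))
step 2: [delta@1] (true && false)
step 3: [delta@root] false

Answer: false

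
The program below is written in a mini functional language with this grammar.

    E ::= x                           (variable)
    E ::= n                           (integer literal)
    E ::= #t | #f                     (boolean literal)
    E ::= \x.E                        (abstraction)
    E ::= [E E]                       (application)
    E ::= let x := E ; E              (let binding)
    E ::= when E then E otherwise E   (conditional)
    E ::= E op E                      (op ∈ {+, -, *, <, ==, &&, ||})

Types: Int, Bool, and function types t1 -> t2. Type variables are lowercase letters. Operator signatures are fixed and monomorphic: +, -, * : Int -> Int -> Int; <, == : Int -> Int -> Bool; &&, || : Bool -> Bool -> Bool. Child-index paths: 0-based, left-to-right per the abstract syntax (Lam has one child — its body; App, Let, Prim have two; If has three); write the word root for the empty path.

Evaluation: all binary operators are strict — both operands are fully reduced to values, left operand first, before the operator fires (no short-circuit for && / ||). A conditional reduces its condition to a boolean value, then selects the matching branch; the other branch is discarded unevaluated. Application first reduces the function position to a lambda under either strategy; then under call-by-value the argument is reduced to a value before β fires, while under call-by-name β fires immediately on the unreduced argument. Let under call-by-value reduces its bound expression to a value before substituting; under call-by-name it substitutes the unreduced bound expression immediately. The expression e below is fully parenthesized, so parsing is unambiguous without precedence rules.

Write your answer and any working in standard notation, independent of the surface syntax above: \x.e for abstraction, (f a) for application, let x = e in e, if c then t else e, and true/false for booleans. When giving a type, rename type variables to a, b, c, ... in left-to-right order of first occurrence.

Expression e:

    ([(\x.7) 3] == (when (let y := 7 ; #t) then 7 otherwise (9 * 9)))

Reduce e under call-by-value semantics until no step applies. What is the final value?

Derivation:
step 0: (((\x.7) 3) == (if (let y = 7 in true) then 7 else (9 * 9)))
step 1: [beta@0] (7 == (if (let y = 7 in true) then 7 else (9 * 9)))
step 2: [let@1.0] (7 == (if true then 7 else (9 * 9)))
step 3: [if@1] (7 == 7)
step 4: [delta@root] true

Answer: true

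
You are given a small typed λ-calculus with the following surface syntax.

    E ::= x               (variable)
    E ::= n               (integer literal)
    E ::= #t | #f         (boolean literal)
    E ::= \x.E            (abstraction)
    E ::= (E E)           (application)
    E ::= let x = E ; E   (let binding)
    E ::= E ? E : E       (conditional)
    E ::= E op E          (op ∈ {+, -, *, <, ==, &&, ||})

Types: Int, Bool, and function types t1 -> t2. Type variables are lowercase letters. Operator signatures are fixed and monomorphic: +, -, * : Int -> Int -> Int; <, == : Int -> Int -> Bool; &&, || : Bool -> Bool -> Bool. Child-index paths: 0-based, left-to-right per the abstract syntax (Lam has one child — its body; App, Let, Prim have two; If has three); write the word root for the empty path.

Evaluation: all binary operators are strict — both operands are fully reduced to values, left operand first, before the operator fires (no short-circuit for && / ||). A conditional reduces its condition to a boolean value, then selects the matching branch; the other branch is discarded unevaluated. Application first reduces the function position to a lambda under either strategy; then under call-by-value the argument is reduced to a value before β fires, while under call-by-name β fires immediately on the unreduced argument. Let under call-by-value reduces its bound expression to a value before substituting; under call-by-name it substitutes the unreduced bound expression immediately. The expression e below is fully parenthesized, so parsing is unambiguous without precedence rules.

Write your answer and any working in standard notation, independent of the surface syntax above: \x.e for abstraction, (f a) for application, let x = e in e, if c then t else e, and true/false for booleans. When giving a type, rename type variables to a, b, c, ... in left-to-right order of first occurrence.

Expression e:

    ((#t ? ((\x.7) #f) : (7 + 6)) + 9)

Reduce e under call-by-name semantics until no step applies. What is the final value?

Working:
step 0: ((if true then ((\x.7) false) else (7 + 6)) + 9)
step 1: [if@0] (((\x.7) false) + 9)
step 2: [beta@0] (7 + 9)
step 3: [delta@root] 16

Answer: 16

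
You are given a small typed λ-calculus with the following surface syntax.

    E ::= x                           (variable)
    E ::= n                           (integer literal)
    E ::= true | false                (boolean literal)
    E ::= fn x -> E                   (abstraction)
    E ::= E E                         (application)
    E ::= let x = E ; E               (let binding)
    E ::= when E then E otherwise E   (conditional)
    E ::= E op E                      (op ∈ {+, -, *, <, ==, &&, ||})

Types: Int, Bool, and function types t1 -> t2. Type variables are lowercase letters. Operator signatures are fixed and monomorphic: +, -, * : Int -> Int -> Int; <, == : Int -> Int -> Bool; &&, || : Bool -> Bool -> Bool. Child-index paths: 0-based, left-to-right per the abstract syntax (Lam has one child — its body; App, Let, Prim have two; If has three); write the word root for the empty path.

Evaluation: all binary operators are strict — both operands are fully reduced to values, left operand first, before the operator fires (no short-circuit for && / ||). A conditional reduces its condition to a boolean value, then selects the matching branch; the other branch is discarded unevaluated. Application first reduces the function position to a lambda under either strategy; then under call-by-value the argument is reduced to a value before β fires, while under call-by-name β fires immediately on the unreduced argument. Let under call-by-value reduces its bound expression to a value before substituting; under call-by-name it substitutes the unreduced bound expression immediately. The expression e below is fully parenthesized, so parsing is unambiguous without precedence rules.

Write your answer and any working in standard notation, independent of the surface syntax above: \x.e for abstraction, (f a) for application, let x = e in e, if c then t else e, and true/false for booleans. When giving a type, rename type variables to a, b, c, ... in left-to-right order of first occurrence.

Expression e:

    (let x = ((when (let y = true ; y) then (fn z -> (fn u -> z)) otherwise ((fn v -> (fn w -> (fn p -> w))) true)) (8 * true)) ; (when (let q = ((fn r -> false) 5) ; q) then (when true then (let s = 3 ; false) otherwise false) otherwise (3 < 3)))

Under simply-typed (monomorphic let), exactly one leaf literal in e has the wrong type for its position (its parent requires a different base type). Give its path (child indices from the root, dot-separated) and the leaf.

Working:
let y : Bool
y : Bool
  unify Bool ~ Bool
z : a
\u._ : b -> a
\z._ : a -> b -> a
w : d
\p._ : e -> d
\w._ : d -> e -> d
\v._ : c -> d -> e -> d
  unify c -> d -> e -> d ~ Bool -> f
  unify c ~ Bool
  unify d -> e -> d ~ f
_ _ : d -> e -> d
  unify a -> b -> a ~ d -> e -> d
  unify a ~ d
  unify b -> d ~ e -> d
  unify b ~ e
  unify d ~ d
  unify Int ~ Int
  unify Bool ~ Int
  FAIL: mismatch Bool ~ Int

Answer: 0.1.1 : true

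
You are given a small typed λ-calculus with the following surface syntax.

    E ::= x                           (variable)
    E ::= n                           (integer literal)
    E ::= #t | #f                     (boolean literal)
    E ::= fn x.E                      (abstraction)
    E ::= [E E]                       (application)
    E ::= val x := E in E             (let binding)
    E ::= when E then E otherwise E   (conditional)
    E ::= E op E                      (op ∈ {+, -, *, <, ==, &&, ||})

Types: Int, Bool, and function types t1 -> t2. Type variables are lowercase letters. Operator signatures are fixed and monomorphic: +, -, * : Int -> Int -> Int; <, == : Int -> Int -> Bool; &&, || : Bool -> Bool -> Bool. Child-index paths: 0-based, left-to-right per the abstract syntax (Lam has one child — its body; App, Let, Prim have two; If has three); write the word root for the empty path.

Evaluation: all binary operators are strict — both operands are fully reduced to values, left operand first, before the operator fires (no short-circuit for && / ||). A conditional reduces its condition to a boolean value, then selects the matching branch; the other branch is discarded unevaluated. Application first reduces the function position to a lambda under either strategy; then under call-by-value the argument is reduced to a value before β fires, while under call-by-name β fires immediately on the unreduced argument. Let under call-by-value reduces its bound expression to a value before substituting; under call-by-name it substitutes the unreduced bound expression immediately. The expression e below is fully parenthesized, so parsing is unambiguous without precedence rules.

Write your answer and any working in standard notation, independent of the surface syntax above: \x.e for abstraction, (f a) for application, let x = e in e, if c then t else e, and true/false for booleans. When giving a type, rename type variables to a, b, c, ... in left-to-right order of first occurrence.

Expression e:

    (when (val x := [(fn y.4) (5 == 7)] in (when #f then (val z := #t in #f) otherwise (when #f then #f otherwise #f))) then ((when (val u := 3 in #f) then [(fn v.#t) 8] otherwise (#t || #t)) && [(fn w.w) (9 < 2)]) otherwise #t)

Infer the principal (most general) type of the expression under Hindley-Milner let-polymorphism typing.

Working:
\y._ : a -> Int
  unify Int ~ Int
  unify Int ~ Int
  unify a -> Int ~ Bool -> b
  unify a ~ Bool
  unify Int ~ b
_ _ : Int
let x : Int
  unify Bool ~ Bool
let z : Bool
  unify Bool ~ Bool
  unify Bool ~ Bool
  unify Bool ~ Bool
  unify Bool ~ Bool
let u : Int
  unify Bool ~ Bool
\v._ : c -> Bool
  unify c -> Bool ~ Int -> d
  unify c ~ Int
  unify Bool ~ d
_ _ : Bool
  unify Bool ~ Bool
  unify Bool ~ Bool
  unify Bool ~ Bool
  unify Bool ~ Bool
w : e
\w._ : e -> e
  unify Int ~ Int
  unify Int ~ Int
  unify e -> e ~ Bool -> f
  unify e ~ Bool
  unify Bool ~ f
_ _ : Bool
  unify Bool ~ Bool
  unify Bool ~ Bool

Answer: Bool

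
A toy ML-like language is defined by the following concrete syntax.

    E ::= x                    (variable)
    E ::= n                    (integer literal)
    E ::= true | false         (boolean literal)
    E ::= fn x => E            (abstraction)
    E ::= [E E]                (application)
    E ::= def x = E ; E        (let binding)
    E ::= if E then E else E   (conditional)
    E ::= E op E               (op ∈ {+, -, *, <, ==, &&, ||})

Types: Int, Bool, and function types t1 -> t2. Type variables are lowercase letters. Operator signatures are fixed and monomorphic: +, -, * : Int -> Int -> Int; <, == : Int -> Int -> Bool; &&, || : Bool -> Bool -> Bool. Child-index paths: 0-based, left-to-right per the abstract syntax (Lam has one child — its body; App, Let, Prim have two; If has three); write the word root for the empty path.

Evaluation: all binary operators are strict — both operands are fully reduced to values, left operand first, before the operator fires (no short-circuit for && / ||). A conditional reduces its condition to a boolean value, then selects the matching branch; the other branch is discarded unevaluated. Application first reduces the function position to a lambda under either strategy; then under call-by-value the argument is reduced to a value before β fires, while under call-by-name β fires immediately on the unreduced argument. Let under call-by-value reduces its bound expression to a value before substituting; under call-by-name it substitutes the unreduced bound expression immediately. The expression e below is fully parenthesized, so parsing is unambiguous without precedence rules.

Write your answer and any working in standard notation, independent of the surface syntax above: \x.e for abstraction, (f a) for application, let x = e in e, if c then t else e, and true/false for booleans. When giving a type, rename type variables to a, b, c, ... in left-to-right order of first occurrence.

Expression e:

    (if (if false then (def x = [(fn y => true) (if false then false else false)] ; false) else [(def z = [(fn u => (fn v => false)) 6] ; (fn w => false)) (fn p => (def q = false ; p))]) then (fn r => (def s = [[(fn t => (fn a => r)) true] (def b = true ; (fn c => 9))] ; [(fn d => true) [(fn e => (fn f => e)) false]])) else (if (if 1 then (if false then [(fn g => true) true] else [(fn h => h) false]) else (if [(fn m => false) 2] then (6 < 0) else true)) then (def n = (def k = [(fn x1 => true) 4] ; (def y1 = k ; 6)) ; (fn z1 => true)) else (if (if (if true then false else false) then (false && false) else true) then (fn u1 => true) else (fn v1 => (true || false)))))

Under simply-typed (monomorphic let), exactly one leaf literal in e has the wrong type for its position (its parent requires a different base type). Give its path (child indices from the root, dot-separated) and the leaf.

Derivation:
  unify Bool ~ Bool
\y._ : a -> Bool
  unify Bool ~ Bool
  unify Bool ~ Bool
  unify a -> Bool ~ Bool -> b
  unify a ~ Bool
  unify Bool ~ b
_ _ : Bool
let x : Bool
\v._ : d -> Bool
\u._ : c -> d -> Bool
  unify c -> d -> Bool ~ Int -> e
  unify c ~ Int
  unify d -> Bool ~ e
_ _ : d -> Bool
let z : d -> Bool
\w._ : f -> Bool
let q : Bool
p : g
\p._ : g -> g
  unify f -> Bool ~ (g -> g) -> h
  unify f ~ g -> g
  unify Bool ~ h
_ _ : Bool
  unify Bool ~ Bool
  unify Bool ~ Bool
r : i
\a._ : k -> i
\t._ : j -> k -> i
  unify j -> k -> i ~ Bool -> l
  unify j ~ Bool
  unify k -> i ~ l
_ _ : k -> i
let b : Bool
\c._ : m -> Int
  unify k -> i ~ (m -> Int) -> n
  unify k ~ m -> Int
  unify i ~ n
_ _ : n
let s : n
\d._ : o -> Bool
e : p
\f._ : q -> p
\e._ : p -> q -> p
  unify p -> q -> p ~ Bool -> r
  unify p ~ Bool
  unify q -> Bool ~ r
_ _ : q -> Bool
  unify o -> Bool ~ (q -> Bool) -> s
  unify o ~ q -> Bool
  unify Bool ~ s
_ _ : Bool
\r._ : n -> Bool
  unify Int ~ Bool
  FAIL: mismatch Int ~ Bool

Answer: 2.0.0 : 1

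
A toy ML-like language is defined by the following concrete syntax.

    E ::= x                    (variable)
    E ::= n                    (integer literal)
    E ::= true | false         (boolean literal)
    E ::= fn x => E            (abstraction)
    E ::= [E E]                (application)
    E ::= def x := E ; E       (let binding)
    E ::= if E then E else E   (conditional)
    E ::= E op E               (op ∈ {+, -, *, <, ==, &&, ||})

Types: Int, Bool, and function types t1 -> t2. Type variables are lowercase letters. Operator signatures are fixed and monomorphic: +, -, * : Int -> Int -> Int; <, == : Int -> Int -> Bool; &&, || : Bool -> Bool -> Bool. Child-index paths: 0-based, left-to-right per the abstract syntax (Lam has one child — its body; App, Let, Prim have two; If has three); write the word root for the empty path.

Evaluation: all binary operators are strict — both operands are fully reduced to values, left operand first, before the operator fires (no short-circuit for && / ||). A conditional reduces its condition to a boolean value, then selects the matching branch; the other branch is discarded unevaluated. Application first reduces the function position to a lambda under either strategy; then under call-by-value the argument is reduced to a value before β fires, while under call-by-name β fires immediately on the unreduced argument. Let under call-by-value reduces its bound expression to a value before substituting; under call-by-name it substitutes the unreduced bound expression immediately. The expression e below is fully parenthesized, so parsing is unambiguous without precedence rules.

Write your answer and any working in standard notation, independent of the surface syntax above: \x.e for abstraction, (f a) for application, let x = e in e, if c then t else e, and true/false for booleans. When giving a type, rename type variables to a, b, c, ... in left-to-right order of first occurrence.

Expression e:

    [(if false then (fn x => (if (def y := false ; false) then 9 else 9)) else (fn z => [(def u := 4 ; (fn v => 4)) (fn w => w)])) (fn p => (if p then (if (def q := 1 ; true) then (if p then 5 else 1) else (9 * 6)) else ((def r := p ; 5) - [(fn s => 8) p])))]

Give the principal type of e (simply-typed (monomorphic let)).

Answer: Int

Derivation:
  unify Bool ~ Bool
let y : Bool
  unify Bool ~ Bool
  unify Int ~ Int
\x._ : a -> Int
let u : Int
\v._ : c -> Int
w : d
\w._ : d -> d
  unify c -> Int ~ (d -> d) -> e
  unify c ~ d -> d
  unify Int ~ e
_ _ : Int
\z._ : b -> Int
  unify a -> Int ~ b -> Int
  unify a ~ b
  unify Int ~ Int
p : f
  unify f ~ Bool
let q : Int
  unify Bool ~ Bool
p : Bool
  unify Bool ~ Bool
  unify Int ~ Int
  unify Int ~ Int
  unify Int ~ Int
  unify Int ~ Int
p : Bool
let r : Bool
  unify Int ~ Int
\s._ : g -> Int
p : Bool
  unify g -> Int ~ Bool -> h
  unify g ~ Bool
  unify Int ~ h
_ _ : Int
  unify Int ~ Int
  unify Int ~ Int
\p._ : Bool -> Int
  unify b -> Int ~ (Bool -> Int) -> i
  unify b ~ Bool -> Int
  unify Int ~ i
_ _ : Int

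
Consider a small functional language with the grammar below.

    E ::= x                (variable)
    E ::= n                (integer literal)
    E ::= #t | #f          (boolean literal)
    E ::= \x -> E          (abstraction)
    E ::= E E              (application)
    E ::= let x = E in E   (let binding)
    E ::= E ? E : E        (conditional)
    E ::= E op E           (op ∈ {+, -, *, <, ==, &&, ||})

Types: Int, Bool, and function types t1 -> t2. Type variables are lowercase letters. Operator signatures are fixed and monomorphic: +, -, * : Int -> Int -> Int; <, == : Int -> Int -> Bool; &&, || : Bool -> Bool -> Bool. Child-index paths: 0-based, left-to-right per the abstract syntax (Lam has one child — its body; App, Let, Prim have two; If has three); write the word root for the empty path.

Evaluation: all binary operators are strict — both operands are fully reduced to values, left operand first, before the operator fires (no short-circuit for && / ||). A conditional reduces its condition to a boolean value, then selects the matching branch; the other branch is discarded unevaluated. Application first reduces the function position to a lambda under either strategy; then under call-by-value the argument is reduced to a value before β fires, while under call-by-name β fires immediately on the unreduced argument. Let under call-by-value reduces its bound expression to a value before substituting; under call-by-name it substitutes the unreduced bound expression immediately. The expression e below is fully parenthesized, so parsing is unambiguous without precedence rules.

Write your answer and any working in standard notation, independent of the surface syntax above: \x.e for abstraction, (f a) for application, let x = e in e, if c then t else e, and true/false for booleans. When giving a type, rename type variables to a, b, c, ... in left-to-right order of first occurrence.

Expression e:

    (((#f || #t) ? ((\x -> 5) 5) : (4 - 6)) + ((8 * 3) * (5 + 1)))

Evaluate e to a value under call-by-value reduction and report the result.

Working:
step 0: ((if (false || true) then ((\x.5) 5) else (4 - 6)) + ((8 * 3) * (5 + 1)))
step 1: [delta@0.0] ((if true then ((\x.5) 5) else (4 - 6)) + ((8 * 3) * (5 + 1)))
step 2: [if@0] (((\x.5) 5) + ((8 * 3) * (5 + 1)))
step 3: [beta@0] (5 + ((8 * 3) * (5 + 1)))
step 4: [delta@1.0] (5 + (24 * (5 + 1)))
step 5: [delta@1.1] (5 + (24 * 6))
step 6: [delta@1] (5 + 144)
step 7: [delta@root] 149

Answer: 149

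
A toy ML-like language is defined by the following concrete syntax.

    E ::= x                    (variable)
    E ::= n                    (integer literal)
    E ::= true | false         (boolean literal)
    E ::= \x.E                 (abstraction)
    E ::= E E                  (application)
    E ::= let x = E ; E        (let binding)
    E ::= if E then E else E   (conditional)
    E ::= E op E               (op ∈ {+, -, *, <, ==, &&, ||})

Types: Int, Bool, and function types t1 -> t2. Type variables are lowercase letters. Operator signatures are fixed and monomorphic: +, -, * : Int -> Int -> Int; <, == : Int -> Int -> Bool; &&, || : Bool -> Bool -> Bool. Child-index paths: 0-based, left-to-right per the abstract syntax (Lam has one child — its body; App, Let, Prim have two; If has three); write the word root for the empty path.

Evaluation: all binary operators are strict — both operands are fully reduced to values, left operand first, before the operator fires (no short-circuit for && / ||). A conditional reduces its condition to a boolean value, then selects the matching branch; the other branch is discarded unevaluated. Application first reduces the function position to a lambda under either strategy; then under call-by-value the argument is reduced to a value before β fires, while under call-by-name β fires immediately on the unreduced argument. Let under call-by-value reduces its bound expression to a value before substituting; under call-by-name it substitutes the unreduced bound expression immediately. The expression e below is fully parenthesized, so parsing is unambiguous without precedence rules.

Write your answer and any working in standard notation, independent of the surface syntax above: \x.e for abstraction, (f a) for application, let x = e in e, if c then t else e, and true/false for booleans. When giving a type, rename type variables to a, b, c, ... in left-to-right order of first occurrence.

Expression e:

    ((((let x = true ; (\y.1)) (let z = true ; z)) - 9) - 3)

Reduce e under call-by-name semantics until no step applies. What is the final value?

Answer: -11

Trace:
step 0: ((((let x = true in (\y.1)) (let z = true in z)) - 9) - 3)
step 1: [let@0.0.0] ((((\y.1) (let z = true in z)) - 9) - 3)
step 2: [beta@0.0] ((1 - 9) - 3)
step 3: [delta@0] (-8 - 3)
step 4: [delta@root] -11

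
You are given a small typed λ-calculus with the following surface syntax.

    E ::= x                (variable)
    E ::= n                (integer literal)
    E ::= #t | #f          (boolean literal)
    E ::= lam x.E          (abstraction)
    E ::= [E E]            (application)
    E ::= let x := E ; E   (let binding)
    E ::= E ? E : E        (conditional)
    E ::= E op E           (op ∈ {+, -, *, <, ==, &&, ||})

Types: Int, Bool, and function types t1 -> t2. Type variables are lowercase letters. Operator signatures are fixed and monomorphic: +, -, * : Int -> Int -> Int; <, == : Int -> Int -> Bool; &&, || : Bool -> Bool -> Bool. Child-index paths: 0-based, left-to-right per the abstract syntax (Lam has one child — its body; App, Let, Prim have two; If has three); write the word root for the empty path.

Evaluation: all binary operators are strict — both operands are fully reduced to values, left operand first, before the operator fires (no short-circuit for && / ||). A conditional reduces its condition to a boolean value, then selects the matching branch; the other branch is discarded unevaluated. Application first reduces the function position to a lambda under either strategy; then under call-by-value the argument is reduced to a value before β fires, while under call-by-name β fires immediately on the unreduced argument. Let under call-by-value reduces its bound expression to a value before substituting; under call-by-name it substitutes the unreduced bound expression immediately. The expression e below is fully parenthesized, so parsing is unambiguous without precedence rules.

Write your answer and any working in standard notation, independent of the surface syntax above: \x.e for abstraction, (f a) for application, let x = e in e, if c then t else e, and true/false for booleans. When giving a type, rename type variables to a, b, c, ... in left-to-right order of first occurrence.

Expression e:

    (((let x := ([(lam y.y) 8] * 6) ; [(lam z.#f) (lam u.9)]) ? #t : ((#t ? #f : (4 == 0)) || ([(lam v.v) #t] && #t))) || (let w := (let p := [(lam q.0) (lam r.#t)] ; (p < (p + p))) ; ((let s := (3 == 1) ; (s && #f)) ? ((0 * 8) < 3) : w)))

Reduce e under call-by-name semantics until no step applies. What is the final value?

Derivation:
step 0: ((if (let x = (((\y.y) 8) * 6) in ((\z.false) (\u.9))) then true else ((if true then false else (4 == 0)) || (((\v.v) true) && true))) || (let w = (let p = ((\q.0) (\r.true)) in (p < (p + p))) in (if (let s = (3 == 1) in (s && false)) then ((0 * 8) < 3) else w)))
step 1: [let@0.0] ((if ((\z.false) (\u.9)) then true else ((if true then false else (4 == 0)) || (((\v.v) true) && true))) || (let w = (let p = ((\q.0) (\r.true)) in (p < (p + p))) in (if (let s = (3 == 1) in (s && false)) then ((0 * 8) < 3) else w)))
step 2: [beta@0.0] ((if false then true else ((if true then false else (4 == 0)) || (((\v.v) true) && true))) || (let w = (let p = ((\q.0) (\r.true)) in (p < (p + p))) in (if (let s = (3 == 1) in (s && false)) then ((0 * 8) < 3) else w)))
step 3: [if@0] (((if true then false else (4 == 0)) || (((\v.v) true) && true)) || (let w = (let p = ((\q.0) (\r.true)) in (p < (p + p))) in (if (let s = (3 == 1) in (s && false)) then ((0 * 8) < 3) else w)))
step 4: [if@0.0] ((false || (((\v.v) true) && true)) || (let w = (let p = ((\q.0) (\r.true)) in (p < (p + p))) in (if (let s = (3 == 1) in (s && false)) then ((0 * 8) < 3) else w)))
step 5: [beta@0.1.0] ((false || (true && true)) || (let w = (let p = ((\q.0) (\r.true)) in (p < (p + p))) in (if (let s = (3 == 1) in (s && false)) then ((0 * 8) < 3) else w)))
step 6: [delta@0.1] ((false || true) || (let w = (let p = ((\q.0) (\r.true)) in (p < (p + p))) in (if (let s = (3 == 1) in (s && false)) then ((0 * 8) < 3) else w)))
step 7: [delta@0] (true || (let w = (let p = ((\q.0) (\r.true)) in (p < (p + p))) in (if (let s = (3 == 1) in (s && false)) then ((0 * 8) < 3) else w)))
step 8: [let@1] (true || (if (let s = (3 == 1) in (s && false)) then ((0 * 8) < 3) else (let p = ((\q.0) (\r.true)) in (p < (p + p)))))
step 9: [let@1.0] (true || (if ((3 == 1) && false) then ((0 * 8) < 3) else (let p = ((\q.0) (\r.true)) in (p < (p + p)))))
step 10: [delta@1.0.0] (true || (if (false && false) then ((0 * 8) < 3) else (let p = ((\q.0) (\r.true)) in (p < (p + p)))))
step 11: [delta@1.0] (true || (if false then ((0 * 8) < 3) else (let p = ((\q.0) (\r.true)) in (p < (p + p)))))
step 12: [if@1] (true || (let p = ((\q.0) (\r.true)) in (p < (p + p))))
step 13: [let@1] (true || (((\q.0) (\r.true)) < (((\q.0) (\r.true)) + ((\q.0) (\r.true)))))
step 14: [beta@1.0] (true || (0 < (((\q.0) (\r.true)) + ((\q.0) (\r.true)))))
step 15: [beta@1.1.0] (true || (0 < (0 + ((\q.0) (\r.true)))))
step 16: [beta@1.1.1] (true || (0 < (0 + 0)))
step 17: [delta@1.1] (true || (0 < 0))
step 18: [delta@1] (true || false)
step 19: [delta@root] true

Answer: true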